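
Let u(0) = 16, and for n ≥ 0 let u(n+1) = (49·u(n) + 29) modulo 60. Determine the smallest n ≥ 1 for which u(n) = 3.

7

We have u(0) = 16; u(1) = 33; u(2) = 26; u(3) = 43; u(4) = 36; u(5) = 53; u(6) = 46; u(7) = 3; u(8) = 56; u(9) = 13; u(10) = 6; u(11) = 23; u(12) = 16.
Since u(12) = u(0) = 16, the sequence is periodic with period 12.
The value 3 first appears (with n ≥ 1) at u(7).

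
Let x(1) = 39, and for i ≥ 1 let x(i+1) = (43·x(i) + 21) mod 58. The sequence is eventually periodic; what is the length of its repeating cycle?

28

Listing terms: x(1) = 39,  x(2) = 16,  x(3) = 13,  x(4) = 0,  x(5) = 21,  x(6) = 54,  x(7) = 23,  x(8) = 24,  x(9) = 9,  x(10) = 2,  x(11) = 49,  x(12) = 40,  x(13) = 1,  x(14) = 6,  x(15) = 47,  x(16) = 12,  x(17) = 15,  x(18) = 28,  x(19) = 7,  x(20) = 32,  x(21) = 5,  x(22) = 4,  x(23) = 19,  x(24) = 26,  x(25) = 37,  x(26) = 46,  x(27) = 27,  x(28) = 22,  x(29) = 39.
The sequence repeats with period 28.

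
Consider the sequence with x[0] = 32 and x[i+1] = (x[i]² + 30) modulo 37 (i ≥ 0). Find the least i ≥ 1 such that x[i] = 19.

4

Computing terms: x[0] = 32,  x[1] = 18,  x[2] = 21,  x[3] = 27,  x[4] = 19,  x[5] = 21.
Since x[5] = x[2] = 21, the sequence is eventually periodic: after a pre-period of length 2 it cycles with period 3.
The value 19 first appears (with i ≥ 1) at x[4].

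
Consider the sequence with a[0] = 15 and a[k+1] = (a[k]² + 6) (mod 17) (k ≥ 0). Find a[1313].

5

We have a[0] = 15,  a[1] = 10,  a[2] = 4,  a[3] = 5,  a[4] = 14,  a[5] = 15.
Since a[5] = a[0] = 15, the sequence is periodic with period 5.
(1313 - 0) mod 5 = 3, so a[1313] = a[3] = 5.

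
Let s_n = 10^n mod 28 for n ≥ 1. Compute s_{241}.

24

s_1 = 10; s_2 = 16; s_3 = 20; s_4 = 4; s_5 = 12; s_6 = 8; s_7 = 24; s_8 = 16.
Since s_8 = s_2 = 16, the sequence is eventually periodic: after a pre-period of length 1 it cycles with period 6.
For n ≥ 2, s_n depends only on (n - 2) mod 6. (241 - 2) mod 6 = 5, so s_{241} = s_7 = 24.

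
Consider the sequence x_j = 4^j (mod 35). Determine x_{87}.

We have x_1 = 4; x_2 = 16; x_3 = 29; x_4 = 11; x_5 = 9; x_6 = 1; x_7 = 4.
Since x_7 = x_1 = 4, the sequence is periodic with period 6.
(87 - 1) mod 6 = 2, so x_{87} = x_3 = 29.

29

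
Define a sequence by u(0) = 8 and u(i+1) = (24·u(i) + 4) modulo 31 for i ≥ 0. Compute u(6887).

5

Computing terms: u(0) = 8,  u(1) = 10,  u(2) = 27,  u(3) = 1,  u(4) = 28,  u(5) = 25,  u(6) = 15,  u(7) = 23,  u(8) = 29,  u(9) = 18,  u(10) = 2,  u(11) = 21,  u(12) = 12,  u(13) = 13,  u(14) = 6,  u(15) = 24,  u(16) = 22,  u(17) = 5,  u(18) = 0,  u(19) = 4,  u(20) = 7,  u(21) = 17,  u(22) = 9,  u(23) = 3,  u(24) = 14,  u(25) = 30,  u(26) = 11,  u(27) = 20,  u(28) = 19,  u(29) = 26,  u(30) = 8.
The sequence repeats with period 30.
So u(6887) = u(0 + ((6887-0) mod 30)) = u(17) = 5.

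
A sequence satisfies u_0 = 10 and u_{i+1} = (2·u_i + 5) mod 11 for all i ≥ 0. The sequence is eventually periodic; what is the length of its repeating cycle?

10

Computing terms: u_0 = 10; u_1 = 3; u_2 = 0; u_3 = 5; u_4 = 4; u_5 = 2; u_6 = 9; u_7 = 1; u_8 = 7; u_9 = 8; u_{10} = 10.
Since u_{10} = u_0 = 10, the sequence is periodic with period 10.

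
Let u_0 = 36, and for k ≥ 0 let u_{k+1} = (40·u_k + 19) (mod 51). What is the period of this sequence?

Listing terms: u_0 = 36,  u_1 = 31,  u_2 = 35,  u_3 = 42,  u_4 = 16,  u_5 = 47,  u_6 = 12,  u_7 = 40,  u_8 = 38,  u_9 = 9,  u_{10} = 22,  u_{11} = 32,  u_{12} = 24,  u_{13} = 10,  u_{14} = 11,  u_{15} = 0,  u_{16} = 19,  u_{17} = 14,  u_{18} = 18,  u_{19} = 25,  u_{20} = 50,  u_{21} = 30,  u_{22} = 46,  u_{23} = 23,  u_{24} = 21,  u_{25} = 43,  u_{26} = 5,  u_{27} = 15,  u_{28} = 7,  u_{29} = 44,  u_{30} = 45,  u_{31} = 34,  u_{32} = 2,  u_{33} = 48,  u_{34} = 1,  u_{35} = 8,  u_{36} = 33,  u_{37} = 13,  u_{38} = 29,  u_{39} = 6,  u_{40} = 4,  u_{41} = 26,  u_{42} = 39,  u_{43} = 49,  u_{44} = 41,  u_{45} = 27,  u_{46} = 28,  u_{47} = 17,  u_{48} = 36.
Since u_{48} = u_0 = 36, the sequence is periodic with period 48.

48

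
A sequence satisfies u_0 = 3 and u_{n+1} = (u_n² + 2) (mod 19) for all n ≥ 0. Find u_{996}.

Computing terms: u_0 = 3; u_1 = 11; u_2 = 9; u_3 = 7; u_4 = 13; u_5 = 0; u_6 = 2; u_7 = 6; u_8 = 0.
Since u_8 = u_5 = 0, the sequence is eventually periodic: after a pre-period of length 5 it cycles with period 3.
For n ≥ 5, u_n depends only on (n - 5) mod 3. (996 - 5) mod 3 = 1, so u_{996} = u_6 = 2.

2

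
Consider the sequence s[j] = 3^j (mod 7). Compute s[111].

6

Computing terms: s[1] = 3; s[2] = 2; s[3] = 6; s[4] = 4; s[5] = 5; s[6] = 1; s[7] = 3.
The sequence repeats with period 6.
(111 - 1) mod 6 = 2, so s[111] = s[3] = 6.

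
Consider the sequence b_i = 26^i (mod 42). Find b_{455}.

b_0 = 1, b_1 = 26, b_2 = 4, b_3 = 20, b_4 = 16, b_5 = 38, b_6 = 22, b_7 = 26.
Since b_7 = b_1 = 26, the sequence is eventually periodic: after a pre-period of length 1 it cycles with period 6.
For i ≥ 1, b_i depends only on (i - 1) mod 6. (455 - 1) mod 6 = 4, so b_{455} = b_5 = 38.

38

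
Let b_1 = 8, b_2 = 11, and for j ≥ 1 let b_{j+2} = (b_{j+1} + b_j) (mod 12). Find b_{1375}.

Computing terms: b_1 = 8,  b_2 = 11,  b_3 = 7,  b_4 = 6,  b_5 = 1,  b_6 = 7,  b_7 = 8,  b_8 = 3,  b_9 = 11,  b_{10} = 2,  b_{11} = 1,  b_{12} = 3,  b_{13} = 4,  b_{14} = 7,  b_{15} = 11,  b_{16} = 6,  b_{17} = 5,  b_{18} = 11,  b_{19} = 4,  b_{20} = 3,  b_{21} = 7,  b_{22} = 10,  b_{23} = 5,  b_{24} = 3,  b_{25} = 8,  b_{26} = 11.
The sequence repeats with period 24.
(1375 - 1) mod 24 = 6, so b_{1375} = b_7 = 8.

8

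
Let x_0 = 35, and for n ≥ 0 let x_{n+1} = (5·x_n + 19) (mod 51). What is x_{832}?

Listing terms: x_0 = 35; x_1 = 41; x_2 = 20; x_3 = 17; x_4 = 2; x_5 = 29; x_6 = 11; x_7 = 23; x_8 = 32; x_9 = 26; x_{10} = 47; x_{11} = 50; x_{12} = 14; x_{13} = 38; x_{14} = 5; x_{15} = 44; x_{16} = 35.
The sequence repeats with period 16.
So x_{832} = x_{0 + ((832-0) mod 16)} = x_0 = 35.

35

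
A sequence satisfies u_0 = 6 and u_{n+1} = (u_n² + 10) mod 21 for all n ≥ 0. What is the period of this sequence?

u_0 = 6; u_1 = 4; u_2 = 5; u_3 = 14; u_4 = 17; u_5 = 5.
Since u_5 = u_2 = 5, the sequence is eventually periodic: after a pre-period of length 2 it cycles with period 3.

3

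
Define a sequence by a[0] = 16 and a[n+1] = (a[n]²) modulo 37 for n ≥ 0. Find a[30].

We have a[0] = 16, a[1] = 34, a[2] = 9, a[3] = 7, a[4] = 12, a[5] = 33, a[6] = 16.
The sequence repeats with period 6.
So a[30] = a[0 + ((30-0) mod 6)] = a[0] = 16.

16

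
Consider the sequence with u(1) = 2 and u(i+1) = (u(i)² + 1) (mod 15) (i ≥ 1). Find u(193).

Listing terms: u(1) = 2,  u(2) = 5,  u(3) = 11,  u(4) = 2.
Since u(4) = u(1) = 2, the sequence is periodic with period 3.
(193 - 1) mod 3 = 0, so u(193) = u(1) = 2.

2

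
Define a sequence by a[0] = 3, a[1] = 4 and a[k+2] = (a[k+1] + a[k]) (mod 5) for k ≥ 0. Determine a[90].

We have a[0] = 3,  a[1] = 4,  a[2] = 2,  a[3] = 1,  a[4] = 3,  a[5] = 4.
Since (a[4], a[5]) = (a[0], a[1]) = (3, 4) (two consecutive terms determine the rest), the sequence is periodic with period 4.
(90 - 0) mod 4 = 2, so a[90] = a[2] = 2.

2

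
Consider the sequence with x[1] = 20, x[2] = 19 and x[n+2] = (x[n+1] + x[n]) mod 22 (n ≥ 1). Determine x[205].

Listing terms: x[1] = 20; x[2] = 19; x[3] = 17; x[4] = 14; x[5] = 9; x[6] = 1; x[7] = 10; x[8] = 11; x[9] = 21; x[10] = 10; x[11] = 9; x[12] = 19; x[13] = 6; x[14] = 3; x[15] = 9; x[16] = 12; x[17] = 21; x[18] = 11; x[19] = 10; x[20] = 21; x[21] = 9; x[22] = 8; x[23] = 17; x[24] = 3; x[25] = 20; x[26] = 1; x[27] = 21; x[28] = 0; x[29] = 21; x[30] = 21; x[31] = 20; x[32] = 19.
Since (x[31], x[32]) = (x[1], x[2]) = (20, 19) (two consecutive terms determine the rest), the sequence is periodic with period 30.
So x[205] = x[1 + ((205-1) mod 30)] = x[25] = 20.

20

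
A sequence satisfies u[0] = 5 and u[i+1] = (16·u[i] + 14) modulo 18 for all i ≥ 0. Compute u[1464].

Listing terms: u[0] = 5, u[1] = 4, u[2] = 6, u[3] = 2, u[4] = 10, u[5] = 12, u[6] = 8, u[7] = 16, u[8] = 0, u[9] = 14, u[10] = 4.
Since u[10] = u[1] = 4, the sequence is eventually periodic: after a pre-period of length 1 it cycles with period 9.
For i ≥ 1, u[i] depends only on (i - 1) mod 9. (1464 - 1) mod 9 = 5, so u[1464] = u[6] = 8.

8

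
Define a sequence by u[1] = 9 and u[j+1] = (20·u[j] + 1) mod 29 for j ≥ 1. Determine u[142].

7

u[1] = 9; u[2] = 7; u[3] = 25; u[4] = 8; u[5] = 16; u[6] = 2; u[7] = 12; u[8] = 9.
Since u[8] = u[1] = 9, the sequence is periodic with period 7.
(142 - 1) mod 7 = 1, so u[142] = u[2] = 7.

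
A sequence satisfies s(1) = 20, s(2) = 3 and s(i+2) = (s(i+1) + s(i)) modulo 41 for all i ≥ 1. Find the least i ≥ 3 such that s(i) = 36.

s(1) = 20, s(2) = 3, s(3) = 23, s(4) = 26, s(5) = 8, s(6) = 34, s(7) = 1, s(8) = 35, s(9) = 36, s(10) = 30, s(11) = 25, s(12) = 14, s(13) = 39, s(14) = 12, s(15) = 10, s(16) = 22, s(17) = 32, s(18) = 13, s(19) = 4, s(20) = 17, s(21) = 21, s(22) = 38, s(23) = 18, s(24) = 15, s(25) = 33, s(26) = 7, s(27) = 40, s(28) = 6, s(29) = 5, s(30) = 11, s(31) = 16, s(32) = 27, s(33) = 2, s(34) = 29, s(35) = 31, s(36) = 19, s(37) = 9, s(38) = 28, s(39) = 37, s(40) = 24, s(41) = 20, s(42) = 3.
The sequence repeats with period 40.
The value 36 first appears (with i ≥ 3) at s(9).

9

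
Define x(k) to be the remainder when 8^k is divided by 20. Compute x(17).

8

Listing terms: x(0) = 1; x(1) = 8; x(2) = 4; x(3) = 12; x(4) = 16; x(5) = 8.
Since x(5) = x(1) = 8, the sequence is eventually periodic: after a pre-period of length 1 it cycles with period 4.
For k ≥ 1, x(k) depends only on (k - 1) mod 4. (17 - 1) mod 4 = 0, so x(17) = x(1) = 8.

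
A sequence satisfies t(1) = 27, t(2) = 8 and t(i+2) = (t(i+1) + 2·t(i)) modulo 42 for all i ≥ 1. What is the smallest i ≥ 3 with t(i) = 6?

Listing terms: t(1) = 27; t(2) = 8; t(3) = 20; t(4) = 36; t(5) = 34; t(6) = 22; t(7) = 6; t(8) = 8; t(9) = 20.
Since (t(8), t(9)) = (t(2), t(3)) = (8, 20) (two consecutive terms determine the rest), the sequence is eventually periodic: after a pre-period of length 1 it cycles with period 6.
The value 6 first appears (with i ≥ 3) at t(7).

7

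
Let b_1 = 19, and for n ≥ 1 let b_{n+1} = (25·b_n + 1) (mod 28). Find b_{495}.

1

Listing terms: b_1 = 19; b_2 = 0; b_3 = 1; b_4 = 26; b_5 = 7; b_6 = 8; b_7 = 5; b_8 = 14; b_9 = 15; b_{10} = 12; b_{11} = 21; b_{12} = 22; b_{13} = 19.
Since b_{13} = b_1 = 19, the sequence is periodic with period 12.
(495 - 1) mod 12 = 2, so b_{495} = b_3 = 1.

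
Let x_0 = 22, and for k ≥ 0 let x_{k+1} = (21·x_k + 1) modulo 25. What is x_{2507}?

4

We have x_0 = 22,  x_1 = 13,  x_2 = 24,  x_3 = 5,  x_4 = 6,  x_5 = 2,  x_6 = 18,  x_7 = 4,  x_8 = 10,  x_9 = 11,  x_{10} = 7,  x_{11} = 23,  x_{12} = 9,  x_{13} = 15,  x_{14} = 16,  x_{15} = 12,  x_{16} = 3,  x_{17} = 14,  x_{18} = 20,  x_{19} = 21,  x_{20} = 17,  x_{21} = 8,  x_{22} = 19,  x_{23} = 0,  x_{24} = 1,  x_{25} = 22.
Since x_{25} = x_0 = 22, the sequence is periodic with period 25.
So x_{2507} = x_{0 + ((2507-0) mod 25)} = x_7 = 4.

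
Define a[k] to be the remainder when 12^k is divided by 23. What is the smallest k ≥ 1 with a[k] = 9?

Listing terms: a[0] = 1,  a[1] = 12,  a[2] = 6,  a[3] = 3,  a[4] = 13,  a[5] = 18,  a[6] = 9,  a[7] = 16,  a[8] = 8,  a[9] = 4,  a[10] = 2,  a[11] = 1.
Since a[11] = a[0] = 1, the sequence is periodic with period 11.
The value 9 first appears (with k ≥ 1) at a[6].

6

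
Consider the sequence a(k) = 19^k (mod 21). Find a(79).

19

Computing terms: a(1) = 19, a(2) = 4, a(3) = 13, a(4) = 16, a(5) = 10, a(6) = 1, a(7) = 19.
Since a(7) = a(1) = 19, the sequence is periodic with period 6.
So a(79) = a(1 + ((79-1) mod 6)) = a(1) = 19.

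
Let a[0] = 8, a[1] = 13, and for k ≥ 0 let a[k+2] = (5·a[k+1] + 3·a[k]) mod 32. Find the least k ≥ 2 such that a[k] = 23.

Computing terms: a[0] = 8; a[1] = 13; a[2] = 25; a[3] = 4; a[4] = 31; a[5] = 7; a[6] = 0; a[7] = 21; a[8] = 9; a[9] = 12; a[10] = 23; a[11] = 23; a[12] = 24; a[13] = 29; a[14] = 25; a[15] = 20; a[16] = 15; a[17] = 7; a[18] = 16; a[19] = 5; a[20] = 9; a[21] = 28; a[22] = 7; a[23] = 23; a[24] = 8; a[25] = 13.
Since (a[24], a[25]) = (a[0], a[1]) = (8, 13) (two consecutive terms determine the rest), the sequence is periodic with period 24.
The value 23 first appears (with k ≥ 2) at a[10].

10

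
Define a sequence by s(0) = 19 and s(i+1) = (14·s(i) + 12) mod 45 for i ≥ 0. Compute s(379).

8

We have s(0) = 19; s(1) = 8; s(2) = 34; s(3) = 38; s(4) = 4; s(5) = 23; s(6) = 19.
The sequence repeats with period 6.
So s(379) = s(0 + ((379-0) mod 6)) = s(1) = 8.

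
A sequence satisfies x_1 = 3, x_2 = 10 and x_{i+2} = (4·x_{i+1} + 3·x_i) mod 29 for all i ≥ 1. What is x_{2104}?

23

Listing terms: x_1 = 3, x_2 = 10, x_3 = 20, x_4 = 23, x_5 = 7, x_6 = 10, x_7 = 3, x_8 = 13, x_9 = 3, x_{10} = 22, x_{11} = 10, x_{12} = 19, x_{13} = 19, x_{14} = 17, x_{15} = 9, x_{16} = 0, x_{17} = 27, x_{18} = 21, x_{19} = 20, x_{20} = 27, x_{21} = 23, x_{22} = 28, x_{23} = 7, x_{24} = 25, x_{25} = 5, x_{26} = 8, x_{27} = 18, x_{28} = 9, x_{29} = 3, x_{30} = 10.
The sequence repeats with period 28.
So x_{2104} = x_{1 + ((2104-1) mod 28)} = x_4 = 23.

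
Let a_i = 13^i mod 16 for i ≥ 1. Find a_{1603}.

We have a_1 = 13,  a_2 = 9,  a_3 = 5,  a_4 = 1,  a_5 = 13.
Since a_5 = a_1 = 13, the sequence is periodic with period 4.
So a_{1603} = a_{1 + ((1603-1) mod 4)} = a_3 = 5.

5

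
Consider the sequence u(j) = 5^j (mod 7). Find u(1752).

1

Listing terms: u(0) = 1; u(1) = 5; u(2) = 4; u(3) = 6; u(4) = 2; u(5) = 3; u(6) = 1.
Since u(6) = u(0) = 1, the sequence is periodic with period 6.
So u(1752) = u(0 + ((1752-0) mod 6)) = u(0) = 1.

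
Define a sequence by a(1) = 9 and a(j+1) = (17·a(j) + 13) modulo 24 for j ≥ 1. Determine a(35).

We have a(1) = 9; a(2) = 22; a(3) = 3; a(4) = 16; a(5) = 21; a(6) = 10; a(7) = 15; a(8) = 4; a(9) = 9.
Since a(9) = a(1) = 9, the sequence is periodic with period 8.
So a(35) = a(1 + ((35-1) mod 8)) = a(3) = 3.

3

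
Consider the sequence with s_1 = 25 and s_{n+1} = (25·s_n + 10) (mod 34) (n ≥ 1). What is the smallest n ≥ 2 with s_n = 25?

9

Computing terms: s_1 = 25; s_2 = 23; s_3 = 7; s_4 = 15; s_5 = 11; s_6 = 13; s_7 = 29; s_8 = 21; s_9 = 25.
The sequence repeats with period 8.
The value 25 next appears (with n ≥ 2) at s_9.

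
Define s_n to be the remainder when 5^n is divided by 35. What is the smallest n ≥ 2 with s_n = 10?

5

We have s_1 = 5, s_2 = 25, s_3 = 20, s_4 = 30, s_5 = 10, s_6 = 15, s_7 = 5.
Since s_7 = s_1 = 5, the sequence is periodic with period 6.
The value 10 first appears (with n ≥ 2) at s_5.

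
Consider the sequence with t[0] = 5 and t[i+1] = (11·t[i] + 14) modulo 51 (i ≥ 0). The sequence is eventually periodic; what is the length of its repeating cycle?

We have t[0] = 5; t[1] = 18; t[2] = 8; t[3] = 0; t[4] = 14; t[5] = 15; t[6] = 26; t[7] = 45; t[8] = 50; t[9] = 3; t[10] = 47; t[11] = 21; t[12] = 41; t[13] = 6; t[14] = 29; t[15] = 27; t[16] = 5.
The sequence repeats with period 16.

16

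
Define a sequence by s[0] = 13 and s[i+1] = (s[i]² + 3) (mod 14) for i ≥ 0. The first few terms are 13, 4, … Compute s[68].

Listing terms: s[0] = 13,  s[1] = 4,  s[2] = 5,  s[3] = 0,  s[4] = 3,  s[5] = 12,  s[6] = 7,  s[7] = 10,  s[8] = 5.
Since s[8] = s[2] = 5, the sequence is eventually periodic: after a pre-period of length 2 it cycles with period 6.
For i ≥ 2, s[i] depends only on (i - 2) mod 6. (68 - 2) mod 6 = 0, so s[68] = s[2] = 5.

5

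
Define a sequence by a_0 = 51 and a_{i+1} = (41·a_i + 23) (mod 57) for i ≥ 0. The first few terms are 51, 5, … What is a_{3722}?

39

Listing terms: a_0 = 51, a_1 = 5, a_2 = 0, a_3 = 23, a_4 = 54, a_5 = 14, a_6 = 27, a_7 = 47, a_8 = 12, a_9 = 2, a_{10} = 48, a_{11} = 53, a_{12} = 30, a_{13} = 56, a_{14} = 39, a_{15} = 26, a_{16} = 6, a_{17} = 41, a_{18} = 51.
Since a_{18} = a_0 = 51, the sequence is periodic with period 18.
(3722 - 0) mod 18 = 14, so a_{3722} = a_{14} = 39.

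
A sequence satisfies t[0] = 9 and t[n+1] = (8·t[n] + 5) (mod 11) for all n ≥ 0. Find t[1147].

t[0] = 9, t[1] = 0, t[2] = 5, t[3] = 1, t[4] = 2, t[5] = 10, t[6] = 8, t[7] = 3, t[8] = 7, t[9] = 6, t[10] = 9.
Since t[10] = t[0] = 9, the sequence is periodic with period 10.
So t[1147] = t[0 + ((1147-0) mod 10)] = t[7] = 3.

3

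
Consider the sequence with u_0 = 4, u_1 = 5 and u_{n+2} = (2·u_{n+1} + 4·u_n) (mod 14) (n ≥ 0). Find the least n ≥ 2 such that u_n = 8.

u_0 = 4, u_1 = 5, u_2 = 12, u_3 = 2, u_4 = 10, u_5 = 0, u_6 = 12, u_7 = 10, u_8 = 12, u_9 = 8, u_{10} = 8, u_{11} = 6, u_{12} = 2, u_{13} = 0, u_{14} = 8, u_{15} = 2, u_{16} = 8, u_{17} = 10, u_{18} = 10, u_{19} = 4, u_{20} = 6, u_{21} = 0, u_{22} = 10, u_{23} = 6, u_{24} = 10, u_{25} = 2, u_{26} = 2, u_{27} = 12, u_{28} = 4, u_{29} = 0, u_{30} = 2, u_{31} = 4, u_{32} = 2, u_{33} = 6, u_{34} = 6, u_{35} = 8, u_{36} = 12, u_{37} = 0, u_{38} = 6, u_{39} = 12, u_{40} = 6, u_{41} = 4, u_{42} = 4, u_{43} = 10, u_{44} = 8, u_{45} = 0, u_{46} = 4, u_{47} = 8, u_{48} = 4, u_{49} = 12, u_{50} = 12, u_{51} = 2.
Since (u_{50}, u_{51}) = (u_2, u_3) = (12, 2) (two consecutive terms determine the rest), the sequence is eventually periodic: after a pre-period of length 2 it cycles with period 48.
The value 8 first appears (with n ≥ 2) at u_9.

9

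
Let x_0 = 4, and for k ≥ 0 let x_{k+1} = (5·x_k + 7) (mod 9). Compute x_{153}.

Computing terms: x_0 = 4; x_1 = 0; x_2 = 7; x_3 = 6; x_4 = 1; x_5 = 3; x_6 = 4.
The sequence repeats with period 6.
So x_{153} = x_{0 + ((153-0) mod 6)} = x_3 = 6.

6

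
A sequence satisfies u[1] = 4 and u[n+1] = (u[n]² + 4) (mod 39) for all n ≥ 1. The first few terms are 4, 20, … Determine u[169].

We have u[1] = 4; u[2] = 20; u[3] = 14; u[4] = 5; u[5] = 29; u[6] = 26; u[7] = 17; u[8] = 20.
Since u[8] = u[2] = 20, the sequence is eventually periodic: after a pre-period of length 1 it cycles with period 6.
For n ≥ 2, u[n] depends only on (n - 2) mod 6. (169 - 2) mod 6 = 5, so u[169] = u[7] = 17.

17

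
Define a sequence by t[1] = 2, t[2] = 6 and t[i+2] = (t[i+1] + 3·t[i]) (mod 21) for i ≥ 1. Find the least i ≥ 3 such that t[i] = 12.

Listing terms: t[1] = 2, t[2] = 6, t[3] = 12, t[4] = 9, t[5] = 3, t[6] = 9, t[7] = 18, t[8] = 3, t[9] = 15, t[10] = 3, t[11] = 6, t[12] = 15, t[13] = 12, t[14] = 15, t[15] = 9, t[16] = 12, t[17] = 18, t[18] = 12, t[19] = 3, t[20] = 18, t[21] = 6, t[22] = 18, t[23] = 15, t[24] = 6, t[25] = 9, t[26] = 6, t[27] = 12.
Since (t[26], t[27]) = (t[2], t[3]) = (6, 12) (two consecutive terms determine the rest), the sequence is eventually periodic: after a pre-period of length 1 it cycles with period 24.
The value 12 first appears (with i ≥ 3) at t[3].

3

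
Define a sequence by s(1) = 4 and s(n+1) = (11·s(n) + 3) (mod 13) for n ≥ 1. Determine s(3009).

2

s(1) = 4, s(2) = 8, s(3) = 0, s(4) = 3, s(5) = 10, s(6) = 9, s(7) = 11, s(8) = 7, s(9) = 2, s(10) = 12, s(11) = 5, s(12) = 6, s(13) = 4.
Since s(13) = s(1) = 4, the sequence is periodic with period 12.
So s(3009) = s(1 + ((3009-1) mod 12)) = s(9) = 2.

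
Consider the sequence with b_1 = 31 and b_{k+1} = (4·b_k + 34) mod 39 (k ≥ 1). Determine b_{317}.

Computing terms: b_1 = 31, b_2 = 2, b_3 = 3, b_4 = 7, b_5 = 23, b_6 = 9, b_7 = 31.
Since b_7 = b_1 = 31, the sequence is periodic with period 6.
(317 - 1) mod 6 = 4, so b_{317} = b_5 = 23.

23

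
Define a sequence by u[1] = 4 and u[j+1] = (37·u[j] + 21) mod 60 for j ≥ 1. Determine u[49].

4

u[1] = 4; u[2] = 49; u[3] = 34; u[4] = 19; u[5] = 4.
Since u[5] = u[1] = 4, the sequence is periodic with period 4.
(49 - 1) mod 4 = 0, so u[49] = u[1] = 4.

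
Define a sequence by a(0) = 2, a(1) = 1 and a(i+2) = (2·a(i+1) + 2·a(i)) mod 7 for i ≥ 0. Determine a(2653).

a(0) = 2, a(1) = 1, a(2) = 6, a(3) = 0, a(4) = 5, a(5) = 3, a(6) = 2, a(7) = 3, a(8) = 3, a(9) = 5, a(10) = 2, a(11) = 0, a(12) = 4, a(13) = 1, a(14) = 3, a(15) = 1, a(16) = 1, a(17) = 4, a(18) = 3, a(19) = 0, a(20) = 6, a(21) = 5, a(22) = 1, a(23) = 5, a(24) = 5, a(25) = 6, a(26) = 1, a(27) = 0, a(28) = 2, a(29) = 4, a(30) = 5, a(31) = 4, a(32) = 4, a(33) = 2, a(34) = 5, a(35) = 0, a(36) = 3, a(37) = 6, a(38) = 4, a(39) = 6, a(40) = 6, a(41) = 3, a(42) = 4, a(43) = 0, a(44) = 1, a(45) = 2, a(46) = 6, a(47) = 2, a(48) = 2, a(49) = 1.
Since (a(48), a(49)) = (a(0), a(1)) = (2, 1) (two consecutive terms determine the rest), the sequence is periodic with period 48.
(2653 - 0) mod 48 = 13, so a(2653) = a(13) = 1.

1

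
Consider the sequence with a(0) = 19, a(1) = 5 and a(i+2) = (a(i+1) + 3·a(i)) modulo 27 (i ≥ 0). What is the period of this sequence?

9

Listing terms: a(0) = 19, a(1) = 5, a(2) = 8, a(3) = 23, a(4) = 20, a(5) = 8, a(6) = 14, a(7) = 11, a(8) = 26, a(9) = 5, a(10) = 2, a(11) = 17, a(12) = 23, a(13) = 20.
Since (a(12), a(13)) = (a(3), a(4)) = (23, 20) (two consecutive terms determine the rest), the sequence is eventually periodic: after a pre-period of length 3 it cycles with period 9.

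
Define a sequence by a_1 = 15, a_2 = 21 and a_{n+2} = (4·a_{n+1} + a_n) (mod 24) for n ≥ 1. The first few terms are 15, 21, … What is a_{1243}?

a_1 = 15; a_2 = 21; a_3 = 3; a_4 = 9; a_5 = 15; a_6 = 21.
The sequence repeats with period 4.
(1243 - 1) mod 4 = 2, so a_{1243} = a_3 = 3.

3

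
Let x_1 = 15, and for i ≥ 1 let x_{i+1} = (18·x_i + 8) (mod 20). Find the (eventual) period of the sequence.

Listing terms: x_1 = 15,  x_2 = 18,  x_3 = 12,  x_4 = 4,  x_5 = 0,  x_6 = 8,  x_7 = 12.
Since x_7 = x_3 = 12, the sequence is eventually periodic: after a pre-period of length 2 it cycles with period 4.

4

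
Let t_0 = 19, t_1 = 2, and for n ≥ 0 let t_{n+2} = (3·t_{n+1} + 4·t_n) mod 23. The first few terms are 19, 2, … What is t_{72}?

Computing terms: t_0 = 19,  t_1 = 2,  t_2 = 13,  t_3 = 1,  t_4 = 9,  t_5 = 8,  t_6 = 14,  t_7 = 5,  t_8 = 2,  t_9 = 3,  t_{10} = 17,  t_{11} = 17,  t_{12} = 4,  t_{13} = 11,  t_{14} = 3,  t_{15} = 7,  t_{16} = 10,  t_{17} = 12,  t_{18} = 7,  t_{19} = 0,  t_{20} = 5,  t_{21} = 15,  t_{22} = 19,  t_{23} = 2.
The sequence repeats with period 22.
So t_{72} = t_{0 + ((72-0) mod 22)} = t_6 = 14.

14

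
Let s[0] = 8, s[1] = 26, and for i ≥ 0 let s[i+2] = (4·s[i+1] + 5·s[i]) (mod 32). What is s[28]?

24

Listing terms: s[0] = 8; s[1] = 26; s[2] = 16; s[3] = 2; s[4] = 24; s[5] = 10; s[6] = 0; s[7] = 18; s[8] = 8; s[9] = 26.
Since (s[8], s[9]) = (s[0], s[1]) = (8, 26) (two consecutive terms determine the rest), the sequence is periodic with period 8.
So s[28] = s[0 + ((28-0) mod 8)] = s[4] = 24.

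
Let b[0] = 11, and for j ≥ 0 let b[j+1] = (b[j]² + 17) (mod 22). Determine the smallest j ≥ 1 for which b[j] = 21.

Computing terms: b[0] = 11, b[1] = 6, b[2] = 9, b[3] = 10, b[4] = 7, b[5] = 0, b[6] = 17, b[7] = 20, b[8] = 21, b[9] = 18, b[10] = 11.
The sequence repeats with period 10.
The value 21 first appears (with j ≥ 1) at b[8].

8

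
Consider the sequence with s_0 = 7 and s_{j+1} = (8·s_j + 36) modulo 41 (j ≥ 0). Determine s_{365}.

We have s_0 = 7; s_1 = 10; s_2 = 34; s_3 = 21; s_4 = 40; s_5 = 28; s_6 = 14; s_7 = 25; s_8 = 31; s_9 = 38; s_{10} = 12; s_{11} = 9; s_{12} = 26; s_{13} = 39; s_{14} = 20; s_{15} = 32; s_{16} = 5; s_{17} = 35; s_{18} = 29; s_{19} = 22; s_{20} = 7.
The sequence repeats with period 20.
So s_{365} = s_{0 + ((365-0) mod 20)} = s_5 = 28.

28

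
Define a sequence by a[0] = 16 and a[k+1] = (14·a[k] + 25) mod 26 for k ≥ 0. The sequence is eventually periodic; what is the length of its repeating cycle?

13

We have a[0] = 16; a[1] = 15; a[2] = 1; a[3] = 13; a[4] = 25; a[5] = 11; a[6] = 23; a[7] = 9; a[8] = 21; a[9] = 7; a[10] = 19; a[11] = 5; a[12] = 17; a[13] = 3; a[14] = 15.
Since a[14] = a[1] = 15, the sequence is eventually periodic: after a pre-period of length 1 it cycles with period 13.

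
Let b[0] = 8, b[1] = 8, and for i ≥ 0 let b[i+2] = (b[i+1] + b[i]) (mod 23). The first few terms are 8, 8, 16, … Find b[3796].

Computing terms: b[0] = 8, b[1] = 8, b[2] = 16, b[3] = 1, b[4] = 17, b[5] = 18, b[6] = 12, b[7] = 7, b[8] = 19, b[9] = 3, b[10] = 22, b[11] = 2, b[12] = 1, b[13] = 3, b[14] = 4, b[15] = 7, b[16] = 11, b[17] = 18, b[18] = 6, b[19] = 1, b[20] = 7, b[21] = 8, b[22] = 15, b[23] = 0, b[24] = 15, b[25] = 15, b[26] = 7, b[27] = 22, b[28] = 6, b[29] = 5, b[30] = 11, b[31] = 16, b[32] = 4, b[33] = 20, b[34] = 1, b[35] = 21, b[36] = 22, b[37] = 20, b[38] = 19, b[39] = 16, b[40] = 12, b[41] = 5, b[42] = 17, b[43] = 22, b[44] = 16, b[45] = 15, b[46] = 8, b[47] = 0, b[48] = 8, b[49] = 8.
Since (b[48], b[49]) = (b[0], b[1]) = (8, 8) (two consecutive terms determine the rest), the sequence is periodic with period 48.
(3796 - 0) mod 48 = 4, so b[3796] = b[4] = 17.

17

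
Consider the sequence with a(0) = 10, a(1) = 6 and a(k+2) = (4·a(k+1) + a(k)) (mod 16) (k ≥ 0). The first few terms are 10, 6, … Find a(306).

a(0) = 10, a(1) = 6, a(2) = 2, a(3) = 14, a(4) = 10, a(5) = 6.
The sequence repeats with period 4.
(306 - 0) mod 4 = 2, so a(306) = a(2) = 2.

2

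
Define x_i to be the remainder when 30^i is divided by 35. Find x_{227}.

25

Listing terms: x_1 = 30, x_2 = 25, x_3 = 15, x_4 = 30.
The sequence repeats with period 3.
So x_{227} = x_{1 + ((227-1) mod 3)} = x_2 = 25.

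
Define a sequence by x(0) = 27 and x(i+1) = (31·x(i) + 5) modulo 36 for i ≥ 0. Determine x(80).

19

Listing terms: x(0) = 27; x(1) = 14; x(2) = 7; x(3) = 6; x(4) = 11; x(5) = 22; x(6) = 3; x(7) = 26; x(8) = 19; x(9) = 18; x(10) = 23; x(11) = 34; x(12) = 15; x(13) = 2; x(14) = 31; x(15) = 30; x(16) = 35; x(17) = 10; x(18) = 27.
The sequence repeats with period 18.
(80 - 0) mod 18 = 8, so x(80) = x(8) = 19.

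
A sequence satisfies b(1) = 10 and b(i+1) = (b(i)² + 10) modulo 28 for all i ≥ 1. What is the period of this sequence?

3

b(1) = 10,  b(2) = 26,  b(3) = 14,  b(4) = 10.
Since b(4) = b(1) = 10, the sequence is periodic with period 3.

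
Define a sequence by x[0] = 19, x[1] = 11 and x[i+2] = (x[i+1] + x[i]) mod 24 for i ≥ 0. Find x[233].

x[0] = 19,  x[1] = 11,  x[2] = 6,  x[3] = 17,  x[4] = 23,  x[5] = 16,  x[6] = 15,  x[7] = 7,  x[8] = 22,  x[9] = 5,  x[10] = 3,  x[11] = 8,  x[12] = 11,  x[13] = 19,  x[14] = 6,  x[15] = 1,  x[16] = 7,  x[17] = 8,  x[18] = 15,  x[19] = 23,  x[20] = 14,  x[21] = 13,  x[22] = 3,  x[23] = 16,  x[24] = 19,  x[25] = 11.
The sequence repeats with period 24.
(233 - 0) mod 24 = 17, so x[233] = x[17] = 8.

8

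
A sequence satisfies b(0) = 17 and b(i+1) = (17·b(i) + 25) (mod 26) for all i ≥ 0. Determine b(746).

b(0) = 17,  b(1) = 2,  b(2) = 7,  b(3) = 14,  b(4) = 3,  b(5) = 24,  b(6) = 17.
The sequence repeats with period 6.
(746 - 0) mod 6 = 2, so b(746) = b(2) = 7.

7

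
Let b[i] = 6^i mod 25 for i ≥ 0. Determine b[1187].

11

Computing terms: b[0] = 1, b[1] = 6, b[2] = 11, b[3] = 16, b[4] = 21, b[5] = 1.
Since b[5] = b[0] = 1, the sequence is periodic with period 5.
So b[1187] = b[0 + ((1187-0) mod 5)] = b[2] = 11.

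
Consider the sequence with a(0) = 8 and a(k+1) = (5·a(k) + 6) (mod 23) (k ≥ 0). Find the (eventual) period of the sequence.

22

Computing terms: a(0) = 8, a(1) = 0, a(2) = 6, a(3) = 13, a(4) = 2, a(5) = 16, a(6) = 17, a(7) = 22, a(8) = 1, a(9) = 11, a(10) = 15, a(11) = 12, a(12) = 20, a(13) = 14, a(14) = 7, a(15) = 18, a(16) = 4, a(17) = 3, a(18) = 21, a(19) = 19, a(20) = 9, a(21) = 5, a(22) = 8.
The sequence repeats with period 22.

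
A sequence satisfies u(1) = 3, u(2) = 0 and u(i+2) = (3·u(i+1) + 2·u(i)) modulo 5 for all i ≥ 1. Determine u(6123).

1

Listing terms: u(1) = 3, u(2) = 0, u(3) = 1, u(4) = 3, u(5) = 1, u(6) = 4, u(7) = 4, u(8) = 0, u(9) = 3, u(10) = 4, u(11) = 3, u(12) = 2, u(13) = 2, u(14) = 0, u(15) = 4, u(16) = 2, u(17) = 4, u(18) = 1, u(19) = 1, u(20) = 0, u(21) = 2, u(22) = 1, u(23) = 2, u(24) = 3, u(25) = 3, u(26) = 0.
Since (u(25), u(26)) = (u(1), u(2)) = (3, 0) (two consecutive terms determine the rest), the sequence is periodic with period 24.
(6123 - 1) mod 24 = 2, so u(6123) = u(3) = 1.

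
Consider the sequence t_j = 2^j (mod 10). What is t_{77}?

Computing terms: t_1 = 2,  t_2 = 4,  t_3 = 8,  t_4 = 6,  t_5 = 2.
The sequence repeats with period 4.
(77 - 1) mod 4 = 0, so t_{77} = t_1 = 2.

2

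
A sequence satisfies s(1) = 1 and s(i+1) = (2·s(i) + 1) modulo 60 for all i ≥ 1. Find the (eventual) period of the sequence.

4

Listing terms: s(1) = 1,  s(2) = 3,  s(3) = 7,  s(4) = 15,  s(5) = 31,  s(6) = 3.
Since s(6) = s(2) = 3, the sequence is eventually periodic: after a pre-period of length 1 it cycles with period 4.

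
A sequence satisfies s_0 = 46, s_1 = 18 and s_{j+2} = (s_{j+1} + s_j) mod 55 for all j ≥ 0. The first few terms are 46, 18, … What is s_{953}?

We have s_0 = 46,  s_1 = 18,  s_2 = 9,  s_3 = 27,  s_4 = 36,  s_5 = 8,  s_6 = 44,  s_7 = 52,  s_8 = 41,  s_9 = 38,  s_{10} = 24,  s_{11} = 7,  s_{12} = 31,  s_{13} = 38,  s_{14} = 14,  s_{15} = 52,  s_{16} = 11,  s_{17} = 8,  s_{18} = 19,  s_{19} = 27,  s_{20} = 46,  s_{21} = 18.
Since (s_{20}, s_{21}) = (s_0, s_1) = (46, 18) (two consecutive terms determine the rest), the sequence is periodic with period 20.
So s_{953} = s_{0 + ((953-0) mod 20)} = s_{13} = 38.

38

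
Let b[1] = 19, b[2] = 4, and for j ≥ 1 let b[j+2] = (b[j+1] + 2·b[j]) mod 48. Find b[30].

42

Listing terms: b[1] = 19; b[2] = 4; b[3] = 42; b[4] = 2; b[5] = 38; b[6] = 42; b[7] = 22; b[8] = 10; b[9] = 6; b[10] = 26; b[11] = 38; b[12] = 42.
Since (b[11], b[12]) = (b[5], b[6]) = (38, 42) (two consecutive terms determine the rest), the sequence is eventually periodic: after a pre-period of length 4 it cycles with period 6.
For j ≥ 5, b[j] depends only on (j - 5) mod 6. (30 - 5) mod 6 = 1, so b[30] = b[6] = 42.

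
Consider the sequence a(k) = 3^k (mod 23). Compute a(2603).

2

Listing terms: a(1) = 3,  a(2) = 9,  a(3) = 4,  a(4) = 12,  a(5) = 13,  a(6) = 16,  a(7) = 2,  a(8) = 6,  a(9) = 18,  a(10) = 8,  a(11) = 1,  a(12) = 3.
The sequence repeats with period 11.
(2603 - 1) mod 11 = 6, so a(2603) = a(7) = 2.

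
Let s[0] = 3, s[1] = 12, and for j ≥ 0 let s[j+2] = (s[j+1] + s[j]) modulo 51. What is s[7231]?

s[0] = 3; s[1] = 12; s[2] = 15; s[3] = 27; s[4] = 42; s[5] = 18; s[6] = 9; s[7] = 27; s[8] = 36; s[9] = 12; s[10] = 48; s[11] = 9; s[12] = 6; s[13] = 15; s[14] = 21; s[15] = 36; s[16] = 6; s[17] = 42; s[18] = 48; s[19] = 39; s[20] = 36; s[21] = 24; s[22] = 9; s[23] = 33; s[24] = 42; s[25] = 24; s[26] = 15; s[27] = 39; s[28] = 3; s[29] = 42; s[30] = 45; s[31] = 36; s[32] = 30; s[33] = 15; s[34] = 45; s[35] = 9; s[36] = 3; s[37] = 12.
The sequence repeats with period 36.
So s[7231] = s[0 + ((7231-0) mod 36)] = s[31] = 36.

36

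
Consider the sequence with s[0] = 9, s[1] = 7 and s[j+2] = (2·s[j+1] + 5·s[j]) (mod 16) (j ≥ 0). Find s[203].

9

We have s[0] = 9; s[1] = 7; s[2] = 11; s[3] = 9; s[4] = 9; s[5] = 15; s[6] = 11; s[7] = 1; s[8] = 9; s[9] = 7.
The sequence repeats with period 8.
So s[203] = s[0 + ((203-0) mod 8)] = s[3] = 9.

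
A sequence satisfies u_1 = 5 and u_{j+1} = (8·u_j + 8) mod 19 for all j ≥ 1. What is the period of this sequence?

Listing terms: u_1 = 5, u_2 = 10, u_3 = 12, u_4 = 9, u_5 = 4, u_6 = 2, u_7 = 5.
The sequence repeats with period 6.

6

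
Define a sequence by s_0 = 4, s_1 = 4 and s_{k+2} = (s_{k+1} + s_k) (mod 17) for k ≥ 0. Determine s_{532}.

1

We have s_0 = 4; s_1 = 4; s_2 = 8; s_3 = 12; s_4 = 3; s_5 = 15; s_6 = 1; s_7 = 16; s_8 = 0; s_9 = 16; s_{10} = 16; s_{11} = 15; s_{12} = 14; s_{13} = 12; s_{14} = 9; s_{15} = 4; s_{16} = 13; s_{17} = 0; s_{18} = 13; s_{19} = 13; s_{20} = 9; s_{21} = 5; s_{22} = 14; s_{23} = 2; s_{24} = 16; s_{25} = 1; s_{26} = 0; s_{27} = 1; s_{28} = 1; s_{29} = 2; s_{30} = 3; s_{31} = 5; s_{32} = 8; s_{33} = 13; s_{34} = 4; s_{35} = 0; s_{36} = 4; s_{37} = 4.
Since (s_{36}, s_{37}) = (s_0, s_1) = (4, 4) (two consecutive terms determine the rest), the sequence is periodic with period 36.
So s_{532} = s_{0 + ((532-0) mod 36)} = s_{28} = 1.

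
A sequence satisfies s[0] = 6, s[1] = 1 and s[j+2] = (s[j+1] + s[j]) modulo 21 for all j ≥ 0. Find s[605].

We have s[0] = 6, s[1] = 1, s[2] = 7, s[3] = 8, s[4] = 15, s[5] = 2, s[6] = 17, s[7] = 19, s[8] = 15, s[9] = 13, s[10] = 7, s[11] = 20, s[12] = 6, s[13] = 5, s[14] = 11, s[15] = 16, s[16] = 6, s[17] = 1.
Since (s[16], s[17]) = (s[0], s[1]) = (6, 1) (two consecutive terms determine the rest), the sequence is periodic with period 16.
(605 - 0) mod 16 = 13, so s[605] = s[13] = 5.

5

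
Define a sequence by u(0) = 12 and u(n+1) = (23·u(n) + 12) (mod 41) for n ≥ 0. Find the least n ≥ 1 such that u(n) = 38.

3

We have u(0) = 12; u(1) = 1; u(2) = 35; u(3) = 38; u(4) = 25; u(5) = 13; u(6) = 24; u(7) = 31; u(8) = 28; u(9) = 0; u(10) = 12.
The sequence repeats with period 10.
The value 38 first appears (with n ≥ 1) at u(3).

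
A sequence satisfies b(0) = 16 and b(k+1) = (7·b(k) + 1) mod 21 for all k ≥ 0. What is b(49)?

We have b(0) = 16,  b(1) = 8,  b(2) = 15,  b(3) = 1,  b(4) = 8.
Since b(4) = b(1) = 8, the sequence is eventually periodic: after a pre-period of length 1 it cycles with period 3.
For k ≥ 1, b(k) depends only on (k - 1) mod 3. (49 - 1) mod 3 = 0, so b(49) = b(1) = 8.

8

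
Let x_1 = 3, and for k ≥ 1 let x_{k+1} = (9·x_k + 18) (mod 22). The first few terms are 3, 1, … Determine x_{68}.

5

Listing terms: x_1 = 3, x_2 = 1, x_3 = 5, x_4 = 19, x_5 = 13, x_6 = 3.
Since x_6 = x_1 = 3, the sequence is periodic with period 5.
(68 - 1) mod 5 = 2, so x_{68} = x_3 = 5.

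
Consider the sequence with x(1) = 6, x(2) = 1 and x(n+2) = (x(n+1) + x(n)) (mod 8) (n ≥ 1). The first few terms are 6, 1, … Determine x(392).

5

We have x(1) = 6, x(2) = 1, x(3) = 7, x(4) = 0, x(5) = 7, x(6) = 7, x(7) = 6, x(8) = 5, x(9) = 3, x(10) = 0, x(11) = 3, x(12) = 3, x(13) = 6, x(14) = 1.
Since (x(13), x(14)) = (x(1), x(2)) = (6, 1) (two consecutive terms determine the rest), the sequence is periodic with period 12.
(392 - 1) mod 12 = 7, so x(392) = x(8) = 5.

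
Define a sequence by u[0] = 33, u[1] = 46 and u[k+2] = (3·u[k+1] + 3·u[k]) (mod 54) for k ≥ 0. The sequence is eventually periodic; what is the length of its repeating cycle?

3

We have u[0] = 33,  u[1] = 46,  u[2] = 21,  u[3] = 39,  u[4] = 18,  u[5] = 9,  u[6] = 27,  u[7] = 0,  u[8] = 27,  u[9] = 27,  u[10] = 0.
Since (u[9], u[10]) = (u[6], u[7]) = (27, 0) (two consecutive terms determine the rest), the sequence is eventually periodic: after a pre-period of length 6 it cycles with period 3.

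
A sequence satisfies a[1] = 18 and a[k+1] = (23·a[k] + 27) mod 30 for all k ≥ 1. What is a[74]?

We have a[1] = 18, a[2] = 21, a[3] = 0, a[4] = 27, a[5] = 18.
The sequence repeats with period 4.
(74 - 1) mod 4 = 1, so a[74] = a[2] = 21.

21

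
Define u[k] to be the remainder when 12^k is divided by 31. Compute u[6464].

18

Listing terms: u[1] = 12,  u[2] = 20,  u[3] = 23,  u[4] = 28,  u[5] = 26,  u[6] = 2,  u[7] = 24,  u[8] = 9,  u[9] = 15,  u[10] = 25,  u[11] = 21,  u[12] = 4,  u[13] = 17,  u[14] = 18,  u[15] = 30,  u[16] = 19,  u[17] = 11,  u[18] = 8,  u[19] = 3,  u[20] = 5,  u[21] = 29,  u[22] = 7,  u[23] = 22,  u[24] = 16,  u[25] = 6,  u[26] = 10,  u[27] = 27,  u[28] = 14,  u[29] = 13,  u[30] = 1,  u[31] = 12.
The sequence repeats with period 30.
(6464 - 1) mod 30 = 13, so u[6464] = u[14] = 18.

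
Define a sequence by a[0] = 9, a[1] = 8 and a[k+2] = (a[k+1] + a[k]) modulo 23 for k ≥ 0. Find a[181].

Computing terms: a[0] = 9, a[1] = 8, a[2] = 17, a[3] = 2, a[4] = 19, a[5] = 21, a[6] = 17, a[7] = 15, a[8] = 9, a[9] = 1, a[10] = 10, a[11] = 11, a[12] = 21, a[13] = 9, a[14] = 7, a[15] = 16, a[16] = 0, a[17] = 16, a[18] = 16, a[19] = 9, a[20] = 2, a[21] = 11, a[22] = 13, a[23] = 1, a[24] = 14, a[25] = 15, a[26] = 6, a[27] = 21, a[28] = 4, a[29] = 2, a[30] = 6, a[31] = 8, a[32] = 14, a[33] = 22, a[34] = 13, a[35] = 12, a[36] = 2, a[37] = 14, a[38] = 16, a[39] = 7, a[40] = 0, a[41] = 7, a[42] = 7, a[43] = 14, a[44] = 21, a[45] = 12, a[46] = 10, a[47] = 22, a[48] = 9, a[49] = 8.
The sequence repeats with period 48.
So a[181] = a[0 + ((181-0) mod 48)] = a[37] = 14.

14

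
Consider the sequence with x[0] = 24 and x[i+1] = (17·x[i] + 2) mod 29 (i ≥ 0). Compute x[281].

We have x[0] = 24,  x[1] = 4,  x[2] = 12,  x[3] = 3,  x[4] = 24.
The sequence repeats with period 4.
(281 - 0) mod 4 = 1, so x[281] = x[1] = 4.

4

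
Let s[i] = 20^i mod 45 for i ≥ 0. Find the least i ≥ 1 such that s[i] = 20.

1

We have s[0] = 1, s[1] = 20, s[2] = 40, s[3] = 35, s[4] = 25, s[5] = 5, s[6] = 10, s[7] = 20.
Since s[7] = s[1] = 20, the sequence is eventually periodic: after a pre-period of length 1 it cycles with period 6.
The value 20 first appears (with i ≥ 1) at s[1].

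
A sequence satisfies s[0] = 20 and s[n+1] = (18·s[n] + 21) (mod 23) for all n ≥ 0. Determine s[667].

22

We have s[0] = 20,  s[1] = 13,  s[2] = 2,  s[3] = 11,  s[4] = 12,  s[5] = 7,  s[6] = 9,  s[7] = 22,  s[8] = 3,  s[9] = 6,  s[10] = 14,  s[11] = 20.
Since s[11] = s[0] = 20, the sequence is periodic with period 11.
(667 - 0) mod 11 = 7, so s[667] = s[7] = 22.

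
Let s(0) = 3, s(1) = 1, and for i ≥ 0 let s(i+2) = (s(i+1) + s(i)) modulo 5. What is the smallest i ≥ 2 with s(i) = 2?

Listing terms: s(0) = 3; s(1) = 1; s(2) = 4; s(3) = 0; s(4) = 4; s(5) = 4; s(6) = 3; s(7) = 2; s(8) = 0; s(9) = 2; s(10) = 2; s(11) = 4; s(12) = 1; s(13) = 0; s(14) = 1; s(15) = 1; s(16) = 2; s(17) = 3; s(18) = 0; s(19) = 3; s(20) = 3; s(21) = 1.
The sequence repeats with period 20.
The value 2 first appears (with i ≥ 2) at s(7).

7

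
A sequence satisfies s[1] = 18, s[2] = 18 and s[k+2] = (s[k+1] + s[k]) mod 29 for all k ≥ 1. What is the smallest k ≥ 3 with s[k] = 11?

Computing terms: s[1] = 18; s[2] = 18; s[3] = 7; s[4] = 25; s[5] = 3; s[6] = 28; s[7] = 2; s[8] = 1; s[9] = 3; s[10] = 4; s[11] = 7; s[12] = 11; s[13] = 18; s[14] = 0; s[15] = 18; s[16] = 18.
The sequence repeats with period 14.
The value 11 first appears (with k ≥ 3) at s[12].

12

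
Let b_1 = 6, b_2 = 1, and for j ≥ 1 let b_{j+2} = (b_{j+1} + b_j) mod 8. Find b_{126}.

7

b_1 = 6; b_2 = 1; b_3 = 7; b_4 = 0; b_5 = 7; b_6 = 7; b_7 = 6; b_8 = 5; b_9 = 3; b_{10} = 0; b_{11} = 3; b_{12} = 3; b_{13} = 6; b_{14} = 1.
Since (b_{13}, b_{14}) = (b_1, b_2) = (6, 1) (two consecutive terms determine the rest), the sequence is periodic with period 12.
(126 - 1) mod 12 = 5, so b_{126} = b_6 = 7.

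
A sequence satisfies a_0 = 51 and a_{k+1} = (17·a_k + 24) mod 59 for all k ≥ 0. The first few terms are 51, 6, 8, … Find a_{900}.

Listing terms: a_0 = 51; a_1 = 6; a_2 = 8; a_3 = 42; a_4 = 30; a_5 = 3; a_6 = 16; a_7 = 1; a_8 = 41; a_9 = 13; a_{10} = 9; a_{11} = 0; a_{12} = 24; a_{13} = 19; a_{14} = 52; a_{15} = 23; a_{16} = 2; a_{17} = 58; a_{18} = 7; a_{19} = 25; a_{20} = 36; a_{21} = 46; a_{22} = 39; a_{23} = 38; a_{24} = 21; a_{25} = 27; a_{26} = 11; a_{27} = 34; a_{28} = 12; a_{29} = 51.
Since a_{29} = a_0 = 51, the sequence is periodic with period 29.
So a_{900} = a_{0 + ((900-0) mod 29)} = a_1 = 6.

6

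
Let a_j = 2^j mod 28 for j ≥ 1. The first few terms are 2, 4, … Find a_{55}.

Listing terms: a_1 = 2; a_2 = 4; a_3 = 8; a_4 = 16; a_5 = 4.
Since a_5 = a_2 = 4, the sequence is eventually periodic: after a pre-period of length 1 it cycles with period 3.
For j ≥ 2, a_j depends only on (j - 2) mod 3. (55 - 2) mod 3 = 2, so a_{55} = a_4 = 16.

16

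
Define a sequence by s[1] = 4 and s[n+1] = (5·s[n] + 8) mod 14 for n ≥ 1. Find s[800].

0

We have s[1] = 4, s[2] = 0, s[3] = 8, s[4] = 6, s[5] = 10, s[6] = 2, s[7] = 4.
The sequence repeats with period 6.
(800 - 1) mod 6 = 1, so s[800] = s[2] = 0.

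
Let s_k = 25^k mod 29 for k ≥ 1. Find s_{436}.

16

Listing terms: s_1 = 25, s_2 = 16, s_3 = 23, s_4 = 24, s_5 = 20, s_6 = 7, s_7 = 1, s_8 = 25.
Since s_8 = s_1 = 25, the sequence is periodic with period 7.
(436 - 1) mod 7 = 1, so s_{436} = s_2 = 16.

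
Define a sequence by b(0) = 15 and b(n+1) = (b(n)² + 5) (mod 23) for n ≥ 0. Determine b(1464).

b(0) = 15,  b(1) = 0,  b(2) = 5,  b(3) = 7,  b(4) = 8,  b(5) = 0.
Since b(5) = b(1) = 0, the sequence is eventually periodic: after a pre-period of length 1 it cycles with period 4.
For n ≥ 1, b(n) depends only on (n - 1) mod 4. (1464 - 1) mod 4 = 3, so b(1464) = b(4) = 8.

8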